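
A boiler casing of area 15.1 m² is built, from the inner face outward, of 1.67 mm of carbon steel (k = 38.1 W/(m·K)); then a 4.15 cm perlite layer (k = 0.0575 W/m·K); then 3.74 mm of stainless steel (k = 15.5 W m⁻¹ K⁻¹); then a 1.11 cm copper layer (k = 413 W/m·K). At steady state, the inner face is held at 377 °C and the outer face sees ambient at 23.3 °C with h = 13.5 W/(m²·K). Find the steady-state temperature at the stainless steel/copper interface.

Series thermal resistances, inner to outer:
  R_carbon steel = L/(kA) = 0.00167/(38.1·15.1) = 2.903×10^-6 K/W
  R_perlite = L/(kA) = 0.0415/(0.0575·15.1) = 0.04780 K/W
  R_stainless steel = L/(kA) = 0.00374/(15.5·15.1) = 1.598×10^-5 K/W
  R_copper = L/(kA) = 0.0111/(413·15.1) = 1.780×10^-6 K/W
  R_conv,out = 1/(hA) = 1/(13.5·15.1) = 0.004906 K/W
ΣR = 2.903×10^-6 + 0.04780 + 1.598×10^-5 + 1.780×10^-6 + 0.004906 = 0.05273 K/W
Q = ΔT/ΣR = (377 °C − 23.3 °C)/0.05273 = 6708 W
From the inner boundary to the stainless steel/copper interface, ΣR_partial = 0.04782 K/W.
T_interface = T_in − Q·ΣR_partial = 377 °C − (6708)(0.04782) = 56.2 °C

T = 56.2 °C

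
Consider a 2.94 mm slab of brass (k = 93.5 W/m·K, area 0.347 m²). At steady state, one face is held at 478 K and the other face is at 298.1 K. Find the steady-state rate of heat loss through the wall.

Q = 1990 kW

Q = kA·ΔT/L = 93.5 × 0.347 × |478 K − 298.1 K| / 0.00294 = 1.99×10^6 W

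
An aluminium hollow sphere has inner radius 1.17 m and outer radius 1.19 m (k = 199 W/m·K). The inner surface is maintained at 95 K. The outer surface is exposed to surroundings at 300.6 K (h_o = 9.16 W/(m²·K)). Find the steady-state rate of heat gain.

Q = 33500 W

Treat each layer as a resistance in series:
  R_aluminium = (1/1.17 − 1/1.19)/(4πk) = 0.01436/(4π·199) = 5.744×10^-6 K/W
  R_conv,out = 1/(4πr²h) = 1/(4π·1.19²·9.16) = 0.006135 K/W
ΣR = 5.744×10^-6 + 0.006135 = 0.006141 K/W
Q = ΔT/ΣR = (95 K − 300.6 K)/0.006141 = -33500 W
(Negative Q ⇒ heat flows inward; heat gain = 33500 W.)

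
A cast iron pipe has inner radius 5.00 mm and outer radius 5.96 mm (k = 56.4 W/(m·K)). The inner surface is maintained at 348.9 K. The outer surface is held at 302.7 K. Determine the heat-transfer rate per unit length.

Q' = 93200 W/m

Q' = 2πk·ΔT/ln(r₂/r₁) = 2π × 56.4 × 46.2 / ln(0.00596/0.00500) = 93200 W/m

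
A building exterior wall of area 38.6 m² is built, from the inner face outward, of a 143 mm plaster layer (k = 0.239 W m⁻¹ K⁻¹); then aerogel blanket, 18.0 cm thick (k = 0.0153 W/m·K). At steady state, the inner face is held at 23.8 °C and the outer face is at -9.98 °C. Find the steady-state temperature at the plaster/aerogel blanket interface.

T = 22.2 °C

Treat each layer as a resistance in series:
  R_plaster = L/(kA) = 0.143/(0.239·38.6) = 0.01550 K/W
  R_aerogel blanket = L/(kA) = 0.180/(0.0153·38.6) = 0.3048 K/W
ΣR = 0.01550 + 0.3048 = 0.3203 K/W
Q = ΔT/ΣR = (23.8 °C − -9.98 °C)/0.3203 = 105.5 W
From the inner boundary to the plaster/aerogel blanket interface, ΣR_partial = 0.01550 K/W.
T_interface = T_in − Q·ΣR_partial = 23.8 °C − (105.5)(0.01550) = 22.2 °C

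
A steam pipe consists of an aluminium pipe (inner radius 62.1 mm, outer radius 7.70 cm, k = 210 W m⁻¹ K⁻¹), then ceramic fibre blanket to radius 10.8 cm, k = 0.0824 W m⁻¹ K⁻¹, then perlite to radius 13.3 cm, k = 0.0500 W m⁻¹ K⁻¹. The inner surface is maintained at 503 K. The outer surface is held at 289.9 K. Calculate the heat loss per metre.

Q' = 162 W/m

Series thermal resistances, inner to outer:
  R'_aluminium = ln(0.0770/0.0621)/(2πk) = 0.2151/(2π·210) = 1.630×10^-4 m·K/W
  R'_ceramic fibre blanket = ln(0.108/0.0770)/(2πk) = 0.3383/(2π·0.0824) = 0.6535 m·K/W
  R'_perlite = ln(0.133/0.108)/(2πk) = 0.2082/(2π·0.0500) = 0.6628 m·K/W
ΣR = 1.630×10^-4 + 0.6535 + 0.6628 = 1.316 m·K/W
Q' = ΔT/ΣR = (503 K − 289.9 K)/1.316 = 162 W/m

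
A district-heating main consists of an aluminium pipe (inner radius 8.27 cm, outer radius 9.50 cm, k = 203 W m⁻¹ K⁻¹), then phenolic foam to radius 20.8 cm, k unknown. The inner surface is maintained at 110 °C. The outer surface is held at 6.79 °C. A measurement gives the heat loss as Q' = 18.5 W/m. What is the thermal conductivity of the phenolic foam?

ΣR = ΔT/Q' = |110 − 6.79|/18.5 = 5.579 m·K/W
Known resistances:
  R'_aluminium = ln(0.0950/0.0827)/(2πk) = 0.1387/(2π·203) = 1.087×10^-4 m·K/W
R_phenolic foam = ΣR − ΣR_known = 5.579 − 1.087×10^-4 = 5.579 m·K/W
ln(r₂/r₁)/(2πk) = 5.579 ⇒ k = 0.7837/(2π·5.579) = 0.0224 W/m·K

k = 0.0224 W/m·K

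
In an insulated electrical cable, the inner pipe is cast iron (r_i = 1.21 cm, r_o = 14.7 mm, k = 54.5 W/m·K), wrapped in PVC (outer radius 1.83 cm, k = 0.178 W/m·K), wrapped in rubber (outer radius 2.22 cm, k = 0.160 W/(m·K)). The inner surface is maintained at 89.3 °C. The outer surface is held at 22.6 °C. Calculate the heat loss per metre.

Q' = 172 W/m

Treat each layer as a resistance in series:
  R'_cast iron = ln(0.0147/0.0121)/(2πk) = 0.1946/(2π·54.5) = 5.684×10^-4 m·K/W
  R'_PVC = ln(0.0183/0.0147)/(2πk) = 0.2191/(2π·0.178) = 0.1959 m·K/W
  R'_rubber = ln(0.0222/0.0183)/(2πk) = 0.1932/(2π·0.160) = 0.1922 m·K/W
ΣR = 5.684×10^-4 + 0.1959 + 0.1922 = 0.3887 m·K/W
Q' = ΔT/ΣR = (89.3 °C − 22.6 °C)/0.3887 = 172 W/m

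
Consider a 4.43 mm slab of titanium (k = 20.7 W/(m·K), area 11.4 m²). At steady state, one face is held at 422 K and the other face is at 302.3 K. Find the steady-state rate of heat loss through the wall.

Q = kA·ΔT/L = 20.7 × 11.4 × |422 K − 302.3 K| / 0.00443 = 6.38×10^6 W

Q = 6380 kW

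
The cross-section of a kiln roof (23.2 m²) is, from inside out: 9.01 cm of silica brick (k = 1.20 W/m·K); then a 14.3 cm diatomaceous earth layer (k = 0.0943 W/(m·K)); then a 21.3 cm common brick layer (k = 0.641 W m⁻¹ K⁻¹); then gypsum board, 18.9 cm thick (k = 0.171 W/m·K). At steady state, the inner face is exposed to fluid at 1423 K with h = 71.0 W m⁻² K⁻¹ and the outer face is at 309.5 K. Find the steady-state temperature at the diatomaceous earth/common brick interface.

Resistance network (inner→outer):
  R_conv,in = 1/(hA) = 1/(71.0·23.2) = 6.071×10^-4 K/W
  R_silica brick = L/(kA) = 0.0901/(1.20·23.2) = 0.003236 K/W
  R_diatomaceous earth = L/(kA) = 0.143/(0.0943·23.2) = 0.06536 K/W
  R_common brick = L/(kA) = 0.213/(0.641·23.2) = 0.01432 K/W
  R_gypsum board = L/(kA) = 0.189/(0.171·23.2) = 0.04764 K/W
ΣR = 6.071×10^-4 + 0.003236 + 0.06536 + 0.01432 + 0.04764 = 0.1312 K/W
Q = ΔT/ΣR = (1423 K − 309.5 K)/0.1312 = 8487 W
From the inner boundary to the diatomaceous earth/common brick interface, ΣR_partial = 0.06920 K/W.
T_interface = T_in − Q·ΣR_partial = 1423 K − (8487)(0.06920) = 836 K

T = 836 K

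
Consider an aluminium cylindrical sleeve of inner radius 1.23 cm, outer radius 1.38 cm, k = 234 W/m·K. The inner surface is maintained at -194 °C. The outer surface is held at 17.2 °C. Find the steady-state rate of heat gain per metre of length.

Q' = 2πk·ΔT/ln(r₂/r₁) = 2π × 234 × 211.2 / ln(0.0138/0.0123) = 2.70×10^6 W/m

Q' = 2700 kW/m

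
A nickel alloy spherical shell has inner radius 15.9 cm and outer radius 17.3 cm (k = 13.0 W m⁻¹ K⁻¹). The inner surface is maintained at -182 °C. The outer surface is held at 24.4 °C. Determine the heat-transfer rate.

Q = 4πk·ΔT/(1/r₁ − 1/r₂) = 4π × 13.0 × 206.4 / (1/0.159 − 1/0.173) = 66200 W

Q = 66200 W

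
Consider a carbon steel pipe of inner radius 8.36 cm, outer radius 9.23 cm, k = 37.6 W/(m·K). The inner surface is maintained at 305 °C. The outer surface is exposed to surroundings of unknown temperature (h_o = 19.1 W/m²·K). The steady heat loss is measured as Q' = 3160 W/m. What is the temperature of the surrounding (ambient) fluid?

T_out = 18.4 °C

Sum the resistances:
  R'_carbon steel = ln(0.0923/0.0836)/(2πk) = 0.09900/(2π·37.6) = 4.191×10^-4 m·K/W
  R'_conv,out = 1/(2πr h) = 1/(2π·0.0923·19.1) = 0.09028 m·K/W
ΣR = 0.09070 m·K/W
ΔT = Q'·ΣR = 3160 × 0.09070 = 286.6 K
Heat flows outward, so T_out = T_in − ΔT = 305 − 286.6 = 18.4 °C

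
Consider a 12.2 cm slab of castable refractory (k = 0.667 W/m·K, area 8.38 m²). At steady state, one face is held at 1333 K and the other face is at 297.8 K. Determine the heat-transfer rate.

Q = kA·ΔT/L = 0.667 × 8.38 × |1333 K − 297.8 K| / 0.122 = 47400 W

Q = 47.4 kW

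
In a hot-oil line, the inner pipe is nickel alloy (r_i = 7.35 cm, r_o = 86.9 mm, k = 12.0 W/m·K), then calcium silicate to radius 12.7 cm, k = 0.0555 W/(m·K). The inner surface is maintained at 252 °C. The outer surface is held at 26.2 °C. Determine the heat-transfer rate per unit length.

Q' = 207 W/m

Resistance network (inner→outer):
  R'_nickel alloy = ln(0.0869/0.0735)/(2πk) = 0.1675/(2π·12.0) = 0.002221 m·K/W
  R'_calcium silicate = ln(0.127/0.0869)/(2πk) = 0.3794/(2π·0.0555) = 1.088 m·K/W
ΣR = 0.002221 + 1.088 = 1.090 m·K/W
Q' = ΔT/ΣR = (252 °C − 26.2 °C)/1.090 = 207 W/m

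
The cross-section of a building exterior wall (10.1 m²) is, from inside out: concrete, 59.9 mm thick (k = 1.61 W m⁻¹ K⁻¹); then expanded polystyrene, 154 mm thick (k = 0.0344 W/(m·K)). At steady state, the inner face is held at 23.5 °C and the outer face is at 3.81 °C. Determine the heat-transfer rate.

Series thermal resistances, inner to outer:
  R_concrete = L/(kA) = 0.0599/(1.61·10.1) = 0.003684 K/W
  R_expanded polystyrene = L/(kA) = 0.154/(0.0344·10.1) = 0.4432 K/W
ΣR = 0.003684 + 0.4432 = 0.4469 K/W
Q = ΔT/ΣR = (23.5 °C − 3.81 °C)/0.4469 = 44.1 W

Q = 44.1 W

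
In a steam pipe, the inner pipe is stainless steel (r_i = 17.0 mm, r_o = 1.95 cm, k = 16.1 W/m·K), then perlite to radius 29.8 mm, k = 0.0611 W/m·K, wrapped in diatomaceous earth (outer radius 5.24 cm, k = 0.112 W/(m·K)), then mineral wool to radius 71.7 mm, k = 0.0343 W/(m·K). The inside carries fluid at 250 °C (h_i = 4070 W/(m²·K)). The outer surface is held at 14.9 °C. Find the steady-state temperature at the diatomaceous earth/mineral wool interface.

T = 117 °C

Treat each layer as a resistance in series:
  R'_conv,in = 1/(2πr h) = 1/(2π·0.0170·4070) = 0.002300 m·K/W
  R'_stainless steel = ln(0.0195/0.0170)/(2πk) = 0.1372/(2π·16.1) = 0.001356 m·K/W
  R'_perlite = ln(0.0298/0.0195)/(2πk) = 0.4241/(2π·0.0611) = 1.105 m·K/W
  R'_diatomaceous earth = ln(0.0524/0.0298)/(2πk) = 0.5644/(2π·0.112) = 0.8020 m·K/W
  R'_mineral wool = ln(0.0717/0.0524)/(2πk) = 0.3136/(2π·0.0343) = 1.455 m·K/W
ΣR = 0.002300 + 0.001356 + 1.105 + 0.8020 + 1.455 = 3.366 m·K/W
Q' = ΔT/ΣR = (250 °C − 14.9 °C)/3.366 = 69.85 W/m
From the inner boundary to the diatomaceous earth/mineral wool interface, ΣR_partial = 1.911 m·K/W.
T_interface = T_in − Q'·ΣR_partial = 250 °C − (69.85)(1.911) = 117 °C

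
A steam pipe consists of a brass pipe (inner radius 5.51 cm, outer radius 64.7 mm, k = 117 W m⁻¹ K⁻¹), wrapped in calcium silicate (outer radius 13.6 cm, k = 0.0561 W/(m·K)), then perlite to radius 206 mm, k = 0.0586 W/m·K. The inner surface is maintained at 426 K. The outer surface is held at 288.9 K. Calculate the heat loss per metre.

Series thermal resistances, inner to outer:
  R'_brass = ln(0.0647/0.0551)/(2πk) = 0.1606/(2π·117) = 2.185×10^-4 m·K/W
  R'_calcium silicate = ln(0.136/0.0647)/(2πk) = 0.7429/(2π·0.0561) = 2.108 m·K/W
  R'_perlite = ln(0.206/0.136)/(2πk) = 0.4152/(2π·0.0586) = 1.128 m·K/W
ΣR = 2.185×10^-4 + 2.108 + 1.128 = 3.236 m·K/W
Q' = ΔT/ΣR = (426 K − 288.9 K)/3.236 = 42.4 W/m

Q' = 42.4 W/m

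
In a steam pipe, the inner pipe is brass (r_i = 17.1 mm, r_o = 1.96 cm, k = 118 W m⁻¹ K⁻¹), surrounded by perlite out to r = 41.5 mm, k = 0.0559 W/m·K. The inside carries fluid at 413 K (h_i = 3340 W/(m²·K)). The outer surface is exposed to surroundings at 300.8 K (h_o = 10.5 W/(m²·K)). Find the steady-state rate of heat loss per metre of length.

Resistance network (inner→outer):
  R'_conv,in = 1/(2πr h) = 1/(2π·0.0171·3340) = 0.002787 m·K/W
  R'_brass = ln(0.0196/0.0171)/(2πk) = 0.1365/(2π·118) = 1.840×10^-4 m·K/W
  R'_perlite = ln(0.0415/0.0196)/(2πk) = 0.7502/(2π·0.0559) = 2.136 m·K/W
  R'_conv,out = 1/(2πr h) = 1/(2π·0.0415·10.5) = 0.3652 m·K/W
ΣR = 0.002787 + 1.840×10^-4 + 2.136 + 0.3652 = 2.504 m·K/W
Q' = ΔT/ΣR = (413 K − 300.8 K)/2.504 = 44.8 W/m

Q' = 44.8 W/m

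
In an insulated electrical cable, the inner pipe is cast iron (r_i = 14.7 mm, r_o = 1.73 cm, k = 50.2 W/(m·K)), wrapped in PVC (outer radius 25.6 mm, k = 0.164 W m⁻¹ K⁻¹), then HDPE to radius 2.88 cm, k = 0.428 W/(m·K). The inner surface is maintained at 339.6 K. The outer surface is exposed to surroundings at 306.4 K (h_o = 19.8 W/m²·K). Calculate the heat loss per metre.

Q' = 47.2 W/m

Resistance network (inner→outer):
  R'_cast iron = ln(0.0173/0.0147)/(2πk) = 0.1629/(2π·50.2) = 5.163×10^-4 m·K/W
  R'_PVC = ln(0.0256/0.0173)/(2πk) = 0.3919/(2π·0.164) = 0.3803 m·K/W
  R'_HDPE = ln(0.0288/0.0256)/(2πk) = 0.1178/(2π·0.428) = 0.04380 m·K/W
  R'_conv,out = 1/(2πr h) = 1/(2π·0.0288·19.8) = 0.2791 m·K/W
ΣR = 5.163×10^-4 + 0.3803 + 0.04380 + 0.2791 = 0.7037 m·K/W
Q' = ΔT/ΣR = (339.6 K − 306.4 K)/0.7037 = 47.2 W/m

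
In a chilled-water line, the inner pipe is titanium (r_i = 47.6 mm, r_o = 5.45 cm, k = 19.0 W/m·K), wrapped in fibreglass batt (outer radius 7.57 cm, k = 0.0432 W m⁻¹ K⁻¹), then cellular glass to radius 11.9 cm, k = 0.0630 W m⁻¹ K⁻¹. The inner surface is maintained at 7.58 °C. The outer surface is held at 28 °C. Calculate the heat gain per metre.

Q' = 8.67 W/m

Resistance network (inner→outer):
  R'_titanium = ln(0.0545/0.0476)/(2πk) = 0.1354/(2π·19.0) = 0.001134 m·K/W
  R'_fibreglass batt = ln(0.0757/0.0545)/(2πk) = 0.3286/(2π·0.0432) = 1.211 m·K/W
  R'_cellular glass = ln(0.119/0.0757)/(2πk) = 0.4523/(2π·0.0630) = 1.143 m·K/W
ΣR = 0.001134 + 1.211 + 1.143 = 2.355 m·K/W
Q' = ΔT/ΣR = (7.58 °C − 28 °C)/2.355 = -8.67 W/m
(Negative Q' ⇒ heat flows inward; heat gain = 8.67 W/m.)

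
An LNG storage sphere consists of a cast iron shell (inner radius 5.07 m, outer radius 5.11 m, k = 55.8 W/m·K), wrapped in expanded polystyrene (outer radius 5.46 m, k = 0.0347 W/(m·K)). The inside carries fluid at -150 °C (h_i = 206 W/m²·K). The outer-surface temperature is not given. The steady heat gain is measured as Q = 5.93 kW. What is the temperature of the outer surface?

T_out = 20.7 °C

Series resistances:
  R_conv,in = 1/(4πr²h) = 1/(4π·5.07²·206) = 1.503×10^-5 K/W
  R_cast iron = (1/5.07 − 1/5.11)/(4πk) = 0.001544/(4π·55.8) = 2.202×10^-6 K/W
  R_expanded polystyrene = (1/5.11 − 1/5.46)/(4πk) = 0.01254/(4π·0.0347) = 0.02877 K/W
ΣR = 0.02879 K/W
ΔT = Q·ΣR = 5930 × 0.02879 = 170.7 K
Heat flows inward, so T_out = T_in + ΔT = -150 + 170.7 = 20.7 °C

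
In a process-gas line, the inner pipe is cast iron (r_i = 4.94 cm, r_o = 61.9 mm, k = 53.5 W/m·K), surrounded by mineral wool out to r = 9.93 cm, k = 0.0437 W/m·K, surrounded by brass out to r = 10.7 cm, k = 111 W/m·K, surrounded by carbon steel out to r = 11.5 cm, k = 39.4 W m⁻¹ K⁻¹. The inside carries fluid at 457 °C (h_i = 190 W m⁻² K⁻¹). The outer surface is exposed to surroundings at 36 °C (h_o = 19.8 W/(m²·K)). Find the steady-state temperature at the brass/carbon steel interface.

Resistance network (inner→outer):
  R'_conv,in = 1/(2πr h) = 1/(2π·0.0494·190) = 0.01696 m·K/W
  R'_cast iron = ln(0.0619/0.0494)/(2πk) = 0.2256/(2π·53.5) = 6.710×10^-4 m·K/W
  R'_mineral wool = ln(0.0993/0.0619)/(2πk) = 0.4726/(2π·0.0437) = 1.721 m·K/W
  R'_brass = ln(0.107/0.0993)/(2πk) = 0.07468/(2π·111) = 1.071×10^-4 m·K/W
  R'_carbon steel = ln(0.115/0.107)/(2πk) = 0.07210/(2π·39.4) = 2.913×10^-4 m·K/W
  R'_conv,out = 1/(2πr h) = 1/(2π·0.115·19.8) = 0.06990 m·K/W
ΣR = 0.01696 + 6.710×10^-4 + 1.721 + 1.071×10^-4 + 2.913×10^-4 + 0.06990 = 1.809 m·K/W
Q' = ΔT/ΣR = (457 °C − 36 °C)/1.809 = 232.7 W/m
From the inner boundary to the brass/carbon steel interface, ΣR_partial = 1.739 m·K/W.
T_interface = T_in − Q'·ΣR_partial = 457 °C − (232.7)(1.739) = 52.3 °C

T = 52.3 °C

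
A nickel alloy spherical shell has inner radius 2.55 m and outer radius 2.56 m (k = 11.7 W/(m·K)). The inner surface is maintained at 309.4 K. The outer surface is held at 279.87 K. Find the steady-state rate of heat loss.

Q = 2.83×10^6 W

Q = 4πk·ΔT/(1/r₁ − 1/r₂) = 4π × 11.7 × 29.53 / (1/2.55 − 1/2.56) = 2.83×10^6 W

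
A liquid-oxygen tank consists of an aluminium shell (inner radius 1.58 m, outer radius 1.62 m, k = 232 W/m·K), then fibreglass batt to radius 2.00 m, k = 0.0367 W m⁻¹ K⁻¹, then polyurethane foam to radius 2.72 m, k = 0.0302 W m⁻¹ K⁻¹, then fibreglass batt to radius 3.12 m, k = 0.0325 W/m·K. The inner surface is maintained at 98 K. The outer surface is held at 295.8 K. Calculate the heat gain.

Q = 275 W

Resistance network (inner→outer):
  R_aluminium = (1/1.58 − 1/1.62)/(4πk) = 0.01563/(4π·232) = 5.360×10^-6 K/W
  R_fibreglass batt = (1/1.62 − 1/2.00)/(4πk) = 0.1173/(4π·0.0367) = 0.2543 K/W
  R_polyurethane foam = (1/2.00 − 1/2.72)/(4πk) = 0.1324/(4π·0.0302) = 0.3488 K/W
  R_fibreglass batt = (1/2.72 − 1/3.12)/(4πk) = 0.04713/(4π·0.0325) = 0.1154 K/W
ΣR = 5.360×10^-6 + 0.2543 + 0.3488 + 0.1154 = 0.7185 K/W
Q = ΔT/ΣR = (98 K − 295.8 K)/0.7185 = -275 W
(Negative Q ⇒ heat flows inward; heat gain = 275 W.)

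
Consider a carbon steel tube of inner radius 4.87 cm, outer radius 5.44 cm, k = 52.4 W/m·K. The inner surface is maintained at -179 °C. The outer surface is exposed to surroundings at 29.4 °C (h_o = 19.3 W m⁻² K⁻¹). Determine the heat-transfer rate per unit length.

Treat each layer as a resistance in series:
  R'_carbon steel = ln(0.0544/0.0487)/(2πk) = 0.1107/(2π·52.4) = 3.362×10^-4 m·K/W
  R'_conv,out = 1/(2πr h) = 1/(2π·0.0544·19.3) = 0.1516 m·K/W
ΣR = 3.362×10^-4 + 0.1516 = 0.1519 m·K/W
Q' = ΔT/ΣR = (-179 °C − 29.4 °C)/0.1519 = -1370 W/m
(Negative Q' ⇒ heat flows inward; heat gain = 1370 W/m.)

Q' = 1370 W/m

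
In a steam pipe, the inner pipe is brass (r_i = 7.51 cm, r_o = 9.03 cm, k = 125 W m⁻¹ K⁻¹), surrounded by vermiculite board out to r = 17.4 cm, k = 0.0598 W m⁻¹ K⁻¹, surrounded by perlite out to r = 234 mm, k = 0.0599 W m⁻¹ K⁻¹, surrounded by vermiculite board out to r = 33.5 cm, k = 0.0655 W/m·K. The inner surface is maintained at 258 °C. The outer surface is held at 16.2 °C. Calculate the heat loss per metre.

Resistance network (inner→outer):
  R'_brass = ln(0.0903/0.0751)/(2πk) = 0.1843/(2π·125) = 2.347×10^-4 m·K/W
  R'_vermiculite board = ln(0.174/0.0903)/(2πk) = 0.6559/(2π·0.0598) = 1.746 m·K/W
  R'_perlite = ln(0.234/0.174)/(2πk) = 0.2963/(2π·0.0599) = 0.7872 m·K/W
  R'_vermiculite board = ln(0.335/0.234)/(2πk) = 0.3588/(2π·0.0655) = 0.8719 m·K/W
ΣR = 2.347×10^-4 + 1.746 + 0.7872 + 0.8719 = 3.405 m·K/W
Q' = ΔT/ΣR = (258 °C − 16.2 °C)/3.405 = 71.0 W/m

Q' = 71.0 W/m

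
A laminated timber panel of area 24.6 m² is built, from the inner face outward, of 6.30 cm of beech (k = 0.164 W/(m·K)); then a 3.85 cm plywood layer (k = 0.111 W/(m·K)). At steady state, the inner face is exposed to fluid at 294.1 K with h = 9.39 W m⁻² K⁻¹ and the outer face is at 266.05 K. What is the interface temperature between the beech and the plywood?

Treat each layer as a resistance in series:
  R_conv,in = 1/(hA) = 1/(9.39·24.6) = 0.004329 K/W
  R_beech = L/(kA) = 0.0630/(0.164·24.6) = 0.01562 K/W
  R_plywood = L/(kA) = 0.0385/(0.111·24.6) = 0.01410 K/W
ΣR = 0.004329 + 0.01562 + 0.01410 = 0.03405 K/W
Q = ΔT/ΣR = (294.1 K − 266.05 K)/0.03405 = 823.8 W
From the inner boundary to the beech/plywood interface, ΣR_partial = 0.01995 K/W.
T_interface = T_in − Q·ΣR_partial = 294.1 K − (823.8)(0.01995) = 277.67 K

T = 277.67 K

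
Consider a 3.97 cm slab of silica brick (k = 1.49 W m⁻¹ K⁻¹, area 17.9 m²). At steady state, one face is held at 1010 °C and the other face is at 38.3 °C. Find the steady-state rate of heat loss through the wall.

Q = 6.53×10^5 W

Q = kA·ΔT/L = 1.49 × 17.9 × |1010 °C − 38.3 °C| / 0.0397 = 6.53×10^5 W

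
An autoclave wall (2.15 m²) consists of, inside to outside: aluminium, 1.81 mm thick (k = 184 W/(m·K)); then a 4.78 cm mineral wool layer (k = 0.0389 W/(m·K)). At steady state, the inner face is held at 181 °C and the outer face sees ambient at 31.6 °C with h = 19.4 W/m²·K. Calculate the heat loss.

Q = 251 W

Treat each layer as a resistance in series:
  R_aluminium = L/(kA) = 0.00181/(184·2.15) = 4.575×10^-6 K/W
  R_mineral wool = L/(kA) = 0.0478/(0.0389·2.15) = 0.5715 K/W
  R_conv,out = 1/(hA) = 1/(19.4·2.15) = 0.02398 K/W
ΣR = 4.575×10^-6 + 0.5715 + 0.02398 = 0.5955 K/W
Q = ΔT/ΣR = (181 °C − 31.6 °C)/0.5955 = 251 W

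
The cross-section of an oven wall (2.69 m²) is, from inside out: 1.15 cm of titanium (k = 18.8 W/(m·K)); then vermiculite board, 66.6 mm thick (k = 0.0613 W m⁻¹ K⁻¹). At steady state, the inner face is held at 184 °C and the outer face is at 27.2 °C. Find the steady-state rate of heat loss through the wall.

Treat each layer as a resistance in series:
  R_titanium = L/(kA) = 0.0115/(18.8·2.69) = 2.274×10^-4 K/W
  R_vermiculite board = L/(kA) = 0.0666/(0.0613·2.69) = 0.4039 K/W
ΣR = 2.274×10^-4 + 0.4039 = 0.4041 K/W
Q = ΔT/ΣR = (184 °C − 27.2 °C)/0.4041 = 388 W

Q = 388 W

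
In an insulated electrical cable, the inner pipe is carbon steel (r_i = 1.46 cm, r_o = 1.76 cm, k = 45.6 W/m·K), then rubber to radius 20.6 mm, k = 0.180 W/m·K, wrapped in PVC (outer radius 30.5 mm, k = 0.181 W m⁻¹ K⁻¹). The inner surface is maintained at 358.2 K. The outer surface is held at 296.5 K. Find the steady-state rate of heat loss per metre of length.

Q' = 127 W/m

Treat each layer as a resistance in series:
  R'_carbon steel = ln(0.0176/0.0146)/(2πk) = 0.1869/(2π·45.6) = 6.522×10^-4 m·K/W
  R'_rubber = ln(0.0206/0.0176)/(2πk) = 0.1574/(2π·0.180) = 0.1392 m·K/W
  R'_PVC = ln(0.0305/0.0206)/(2πk) = 0.3924/(2π·0.181) = 0.3451 m·K/W
ΣR = 6.522×10^-4 + 0.1392 + 0.3451 = 0.4850 m·K/W
Q' = ΔT/ΣR = (358.2 K − 296.5 K)/0.4850 = 127 W/m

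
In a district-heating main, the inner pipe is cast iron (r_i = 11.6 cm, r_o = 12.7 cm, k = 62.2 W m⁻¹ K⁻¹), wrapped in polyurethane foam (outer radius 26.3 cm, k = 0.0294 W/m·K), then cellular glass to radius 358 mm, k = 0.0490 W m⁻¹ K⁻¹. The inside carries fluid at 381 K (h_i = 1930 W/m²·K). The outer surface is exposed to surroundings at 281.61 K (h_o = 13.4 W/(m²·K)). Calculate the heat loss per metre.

Series thermal resistances, inner to outer:
  R'_conv,in = 1/(2πr h) = 1/(2π·0.116·1930) = 7.109×10^-4 m·K/W
  R'_cast iron = ln(0.127/0.116)/(2πk) = 0.09060/(2π·62.2) = 2.318×10^-4 m·K/W
  R'_polyurethane foam = ln(0.263/0.127)/(2πk) = 0.7280/(2π·0.0294) = 3.941 m·K/W
  R'_cellular glass = ln(0.358/0.263)/(2πk) = 0.3084/(2π·0.0490) = 1.002 m·K/W
  R'_conv,out = 1/(2πr h) = 1/(2π·0.358·13.4) = 0.03318 m·K/W
ΣR = 7.109×10^-4 + 2.318×10^-4 + 3.941 + 1.002 + 0.03318 = 4.977 m·K/W
Q' = ΔT/ΣR = (381 K − 281.61 K)/4.977 = 20.0 W/m

Q' = 20.0 W/m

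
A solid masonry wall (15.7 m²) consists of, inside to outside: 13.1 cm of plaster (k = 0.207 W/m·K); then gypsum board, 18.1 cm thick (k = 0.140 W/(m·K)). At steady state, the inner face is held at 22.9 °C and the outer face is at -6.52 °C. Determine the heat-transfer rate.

Treat each layer as a resistance in series:
  R_plaster = L/(kA) = 0.131/(0.207·15.7) = 0.04031 K/W
  R_gypsum board = L/(kA) = 0.181/(0.140·15.7) = 0.08235 K/W
ΣR = 0.04031 + 0.08235 = 0.1227 K/W
Q = ΔT/ΣR = (22.9 °C − -6.52 °C)/0.1227 = 240 W

Q = 240 W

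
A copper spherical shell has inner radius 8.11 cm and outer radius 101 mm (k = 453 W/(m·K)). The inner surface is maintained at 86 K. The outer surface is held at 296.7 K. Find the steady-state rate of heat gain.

Q = 4πk·ΔT/(1/r₁ − 1/r₂) = 4π × 453 × 210.7 / (1/0.0811 − 1/0.101) = 4.94×10^5 W

Q = 4.94×10^5 W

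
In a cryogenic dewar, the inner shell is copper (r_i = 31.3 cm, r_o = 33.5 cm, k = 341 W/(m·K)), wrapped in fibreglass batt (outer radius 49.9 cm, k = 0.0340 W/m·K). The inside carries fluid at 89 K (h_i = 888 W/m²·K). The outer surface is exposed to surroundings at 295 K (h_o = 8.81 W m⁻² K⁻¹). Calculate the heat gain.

Treat each layer as a resistance in series:
  R_conv,in = 1/(4πr²h) = 1/(4π·0.313²·888) = 9.147×10^-4 K/W
  R_copper = (1/0.313 − 1/0.335)/(4πk) = 0.2098/(4π·341) = 4.896×10^-5 K/W
  R_fibreglass batt = (1/0.335 − 1/0.499)/(4πk) = 0.9811/(4π·0.0340) = 2.296 K/W
  R_conv,out = 1/(4πr²h) = 1/(4π·0.499²·8.81) = 0.03628 K/W
ΣR = 9.147×10^-4 + 4.896×10^-5 + 2.296 + 0.03628 = 2.333 K/W
Q = ΔT/ΣR = (89 K − 295 K)/2.333 = -88.3 W
(Negative Q ⇒ heat flows inward; heat gain = 88.3 W.)

Q = 88.3 W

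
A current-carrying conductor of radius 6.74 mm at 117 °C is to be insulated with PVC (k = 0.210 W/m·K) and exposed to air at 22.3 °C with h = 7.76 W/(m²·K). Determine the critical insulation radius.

For a cylinder, r_cr = k_ins/h = 0.210/7.76 = 0.0271 m = 2.71 cm

r_cr = 2.71 cm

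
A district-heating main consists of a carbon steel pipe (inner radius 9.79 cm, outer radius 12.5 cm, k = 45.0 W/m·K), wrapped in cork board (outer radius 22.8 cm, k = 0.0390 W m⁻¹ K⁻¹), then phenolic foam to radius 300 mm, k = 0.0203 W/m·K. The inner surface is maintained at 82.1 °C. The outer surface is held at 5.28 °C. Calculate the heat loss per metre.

Treat each layer as a resistance in series:
  R'_carbon steel = ln(0.125/0.0979)/(2πk) = 0.2444/(2π·45.0) = 8.643×10^-4 m·K/W
  R'_cork board = ln(0.228/0.125)/(2πk) = 0.6010/(2π·0.0390) = 2.453 m·K/W
  R'_phenolic foam = ln(0.300/0.228)/(2πk) = 0.2744/(2π·0.0203) = 2.152 m·K/W
ΣR = 8.643×10^-4 + 2.453 + 2.152 = 4.606 m·K/W
Q' = ΔT/ΣR = (82.1 °C − 5.28 °C)/4.606 = 16.7 W/m

Q' = 16.7 W/m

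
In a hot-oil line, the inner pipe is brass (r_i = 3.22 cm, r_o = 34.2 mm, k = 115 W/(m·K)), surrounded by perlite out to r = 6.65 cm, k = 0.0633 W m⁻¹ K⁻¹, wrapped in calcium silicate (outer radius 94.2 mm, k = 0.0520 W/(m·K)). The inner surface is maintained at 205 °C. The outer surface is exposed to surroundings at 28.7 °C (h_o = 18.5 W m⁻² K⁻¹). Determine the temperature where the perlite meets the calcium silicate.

T = 101 °C

Treat each layer as a resistance in series:
  R'_brass = ln(0.0342/0.0322)/(2πk) = 0.06026/(2π·115) = 8.340×10^-5 m·K/W
  R'_perlite = ln(0.0665/0.0342)/(2πk) = 0.6650/(2π·0.0633) = 1.672 m·K/W
  R'_calcium silicate = ln(0.0942/0.0665)/(2πk) = 0.3482/(2π·0.0520) = 1.066 m·K/W
  R'_conv,out = 1/(2πr h) = 1/(2π·0.0942·18.5) = 0.09133 m·K/W
ΣR = 8.340×10^-5 + 1.672 + 1.066 + 0.09133 = 2.829 m·K/W
Q' = ΔT/ΣR = (205 °C − 28.7 °C)/2.829 = 62.32 W/m
From the inner boundary to the perlite/calcium silicate interface, ΣR_partial = 1.672 m·K/W.
T_interface = T_in − Q'·ΣR_partial = 205 °C − (62.32)(1.672) = 101 °C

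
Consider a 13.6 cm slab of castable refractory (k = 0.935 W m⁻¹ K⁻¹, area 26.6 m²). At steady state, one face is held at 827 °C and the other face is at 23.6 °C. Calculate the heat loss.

Q = 147 kW

Q = kA·ΔT/L = 0.935 × 26.6 × |827 °C − 23.6 °C| / 0.136 = 1.47×10^5 W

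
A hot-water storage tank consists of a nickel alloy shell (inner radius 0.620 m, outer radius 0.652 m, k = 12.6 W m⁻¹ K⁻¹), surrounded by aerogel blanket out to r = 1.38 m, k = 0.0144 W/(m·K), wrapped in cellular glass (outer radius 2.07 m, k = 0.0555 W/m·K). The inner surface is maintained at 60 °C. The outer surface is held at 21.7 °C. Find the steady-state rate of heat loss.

Q = 7.95 W

Treat each layer as a resistance in series:
  R_nickel alloy = (1/0.620 − 1/0.652)/(4πk) = 0.07916/(4π·12.6) = 5.000×10^-4 K/W
  R_aerogel blanket = (1/0.652 − 1/1.38)/(4πk) = 0.8091/(4π·0.0144) = 4.471 K/W
  R_cellular glass = (1/1.38 − 1/2.07)/(4πk) = 0.2415/(4π·0.0555) = 0.3463 K/W
ΣR = 5.000×10^-4 + 4.471 + 0.3463 = 4.818 K/W
Q = ΔT/ΣR = (60 °C − 21.7 °C)/4.818 = 7.95 W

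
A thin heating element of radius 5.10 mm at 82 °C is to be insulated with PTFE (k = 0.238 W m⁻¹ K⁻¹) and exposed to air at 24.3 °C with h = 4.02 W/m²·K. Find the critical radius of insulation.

r_cr = 5.92 cm

For a cylinder, r_cr = k_ins/h = 0.238/4.02 = 0.0592 m = 5.92 cm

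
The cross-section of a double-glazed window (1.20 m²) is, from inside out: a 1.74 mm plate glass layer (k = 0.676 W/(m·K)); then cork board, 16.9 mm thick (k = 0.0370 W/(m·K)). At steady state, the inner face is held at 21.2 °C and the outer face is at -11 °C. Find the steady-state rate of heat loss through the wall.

Q = 84.1 W

Resistance network (inner→outer):
  R_plate glass = L/(kA) = 0.00174/(0.676·1.20) = 0.002145 K/W
  R_cork board = L/(kA) = 0.0169/(0.0370·1.20) = 0.3806 K/W
ΣR = 0.002145 + 0.3806 = 0.3827 K/W
Q = ΔT/ΣR = (21.2 °C − -11 °C)/0.3827 = 84.1 W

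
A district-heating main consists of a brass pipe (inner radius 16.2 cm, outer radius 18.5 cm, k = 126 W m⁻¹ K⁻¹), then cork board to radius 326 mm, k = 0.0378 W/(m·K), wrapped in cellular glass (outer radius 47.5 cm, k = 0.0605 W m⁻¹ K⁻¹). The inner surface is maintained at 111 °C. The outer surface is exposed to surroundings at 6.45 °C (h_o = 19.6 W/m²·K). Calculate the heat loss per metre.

Q' = 30.8 W/m

Series thermal resistances, inner to outer:
  R'_brass = ln(0.185/0.162)/(2πk) = 0.1328/(2π·126) = 1.677×10^-4 m·K/W
  R'_cork board = ln(0.326/0.185)/(2πk) = 0.5665/(2π·0.0378) = 2.385 m·K/W
  R'_cellular glass = ln(0.475/0.326)/(2πk) = 0.3764/(2π·0.0605) = 0.9902 m·K/W
  R'_conv,out = 1/(2πr h) = 1/(2π·0.475·19.6) = 0.01710 m·K/W
ΣR = 1.677×10^-4 + 2.385 + 0.9902 + 0.01710 = 3.392 m·K/W
Q' = ΔT/ΣR = (111 °C − 6.45 °C)/3.392 = 30.8 W/m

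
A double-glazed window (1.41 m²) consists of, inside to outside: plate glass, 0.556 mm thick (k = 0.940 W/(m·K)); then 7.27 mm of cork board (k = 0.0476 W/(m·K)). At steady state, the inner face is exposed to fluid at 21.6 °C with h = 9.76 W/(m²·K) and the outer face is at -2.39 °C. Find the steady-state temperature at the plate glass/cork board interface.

T = 11.9 °C

Resistance network (inner→outer):
  R_conv,in = 1/(hA) = 1/(9.76·1.41) = 0.07267 K/W
  R_plate glass = L/(kA) = 5.56×10^-4/(0.940·1.41) = 4.195×10^-4 K/W
  R_cork board = L/(kA) = 0.00727/(0.0476·1.41) = 0.1083 K/W
ΣR = 0.07267 + 4.195×10^-4 + 0.1083 = 0.1814 K/W
Q = ΔT/ΣR = (21.6 °C − -2.39 °C)/0.1814 = 132.2 W
From the inner boundary to the plate glass/cork board interface, ΣR_partial = 0.07309 K/W.
T_interface = T_in − Q·ΣR_partial = 21.6 °C − (132.2)(0.07309) = 11.9 °C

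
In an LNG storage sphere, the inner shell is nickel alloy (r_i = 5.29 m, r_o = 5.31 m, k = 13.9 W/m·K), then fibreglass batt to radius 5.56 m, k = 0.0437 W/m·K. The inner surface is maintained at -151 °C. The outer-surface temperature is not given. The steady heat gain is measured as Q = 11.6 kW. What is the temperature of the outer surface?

Series resistances:
  R_nickel alloy = (1/5.29 − 1/5.31)/(4πk) = 7.120×10^-4/(4π·13.9) = 4.076×10^-6 K/W
  R_fibreglass batt = (1/5.31 − 1/5.56)/(4πk) = 0.008468/(4π·0.0437) = 0.01542 K/W
ΣR = 0.01542 K/W
ΔT = Q·ΣR = 11600 × 0.01542 = 178.9 K
Heat flows inward, so T_out = T_in + ΔT = -151 + 178.9 = 27.9 °C

T_out = 27.9 °C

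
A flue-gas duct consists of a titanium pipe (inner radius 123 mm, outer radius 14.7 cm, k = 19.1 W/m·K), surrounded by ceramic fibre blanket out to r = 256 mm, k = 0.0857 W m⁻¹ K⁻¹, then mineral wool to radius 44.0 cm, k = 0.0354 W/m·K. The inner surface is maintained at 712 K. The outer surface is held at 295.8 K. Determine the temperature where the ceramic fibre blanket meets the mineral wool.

T = 588 K

Resistance network (inner→outer):
  R'_titanium = ln(0.147/0.123)/(2πk) = 0.1782/(2π·19.1) = 0.001485 m·K/W
  R'_ceramic fibre blanket = ln(0.256/0.147)/(2πk) = 0.5547/(2π·0.0857) = 1.030 m·K/W
  R'_mineral wool = ln(0.440/0.256)/(2πk) = 0.5416/(2π·0.0354) = 2.435 m·K/W
ΣR = 0.001485 + 1.030 + 2.435 = 3.466 m·K/W
Q' = ΔT/ΣR = (712 K − 295.8 K)/3.466 = 120.1 W/m
From the inner boundary to the ceramic fibre blanket/mineral wool interface, ΣR_partial = 1.031 m·K/W.
T_interface = T_in − Q'·ΣR_partial = 712 K − (120.1)(1.031) = 588 K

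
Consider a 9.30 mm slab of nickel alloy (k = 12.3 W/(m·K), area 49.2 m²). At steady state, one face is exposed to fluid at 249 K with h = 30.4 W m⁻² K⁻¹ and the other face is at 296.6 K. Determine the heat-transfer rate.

Q = 69600 W

Treat each layer as a resistance in series:
  R_conv,in = 1/(hA) = 1/(30.4·49.2) = 6.686×10^-4 K/W
  R_nickel alloy = L/(kA) = 0.00930/(12.3·49.2) = 1.537×10^-5 K/W
ΣR = 6.686×10^-4 + 1.537×10^-5 = 6.840×10^-4 K/W
Q = ΔT/ΣR = (249 K − 296.6 K)/6.840×10^-4 = -69600 W
(Negative Q ⇒ heat flows inward; heat gain = 69600 W.)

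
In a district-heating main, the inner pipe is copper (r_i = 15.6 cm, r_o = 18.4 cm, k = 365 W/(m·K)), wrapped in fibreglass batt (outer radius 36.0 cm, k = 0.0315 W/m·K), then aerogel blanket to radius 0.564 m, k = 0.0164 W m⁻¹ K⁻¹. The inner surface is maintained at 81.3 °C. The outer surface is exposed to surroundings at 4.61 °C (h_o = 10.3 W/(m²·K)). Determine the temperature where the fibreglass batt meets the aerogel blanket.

Resistance network (inner→outer):
  R'_copper = ln(0.184/0.156)/(2πk) = 0.1651/(2π·365) = 7.198×10^-5 m·K/W
  R'_fibreglass batt = ln(0.360/0.184)/(2πk) = 0.6712/(2π·0.0315) = 3.391 m·K/W
  R'_aerogel blanket = ln(0.564/0.360)/(2πk) = 0.4490/(2π·0.0164) = 4.357 m·K/W
  R'_conv,out = 1/(2πr h) = 1/(2π·0.564·10.3) = 0.02740 m·K/W
ΣR = 7.198×10^-5 + 3.391 + 4.357 + 0.02740 = 7.775 m·K/W
Q' = ΔT/ΣR = (81.3 °C − 4.61 °C)/7.775 = 9.864 W/m
From the inner boundary to the fibreglass batt/aerogel blanket interface, ΣR_partial = 3.391 m·K/W.
T_interface = T_in − Q'·ΣR_partial = 81.3 °C − (9.864)(3.391) = 47.9 °C

T = 47.9 °C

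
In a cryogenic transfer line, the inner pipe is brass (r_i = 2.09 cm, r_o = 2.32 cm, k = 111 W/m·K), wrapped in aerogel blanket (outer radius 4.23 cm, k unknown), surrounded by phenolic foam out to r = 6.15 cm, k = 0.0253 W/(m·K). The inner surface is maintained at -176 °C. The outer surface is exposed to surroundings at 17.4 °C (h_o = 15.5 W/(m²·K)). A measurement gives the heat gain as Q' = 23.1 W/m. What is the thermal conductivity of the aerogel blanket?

k = 0.0163 W/m·K

ΣR = ΔT/Q' = |-176 − 17.4|/23.1 = 8.372 m·K/W
Known resistances:
  R'_brass = ln(0.0232/0.0209)/(2πk) = 0.1044/(2π·111) = 1.497×10^-4 m·K/W
  R'_phenolic foam = ln(0.0615/0.0423)/(2πk) = 0.3743/(2π·0.0253) = 2.354 m·K/W
  R'_conv,out = 1/(2πr h) = 1/(2π·0.0615·15.5) = 0.1670 m·K/W
R_aerogel blanket = ΣR − ΣR_known = 8.372 − 2.521 = 5.851 m·K/W
ln(r₂/r₁)/(2πk) = 5.851 ⇒ k = 0.6006/(2π·5.851) = 0.0163 W/m·K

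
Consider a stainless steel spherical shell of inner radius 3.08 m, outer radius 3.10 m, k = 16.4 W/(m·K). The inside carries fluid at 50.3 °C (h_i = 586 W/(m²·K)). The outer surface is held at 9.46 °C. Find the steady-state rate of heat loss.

Q = 1670 kW

Resistance network (inner→outer):
  R_conv,in = 1/(4πr²h) = 1/(4π·3.08²·586) = 1.431×10^-5 K/W
  R_stainless steel = (1/3.08 − 1/3.10)/(4πk) = 0.002095/(4π·16.4) = 1.016×10^-5 K/W
ΣR = 1.431×10^-5 + 1.016×10^-5 = 2.447×10^-5 K/W
Q = ΔT/ΣR = (50.3 °C − 9.46 °C)/2.447×10^-5 = 1.67×10^6 W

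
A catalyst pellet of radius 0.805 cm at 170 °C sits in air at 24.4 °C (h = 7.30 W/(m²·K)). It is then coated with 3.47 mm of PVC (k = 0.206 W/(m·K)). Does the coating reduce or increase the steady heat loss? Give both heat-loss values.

increases: 0.866 → 1.51 W

Critical radius for a sphere: r_cr = 2k/h = 0.0564 m = 5.64 cm.
Outer radius after coating: r₂ = 0.00805 + 0.00347 = 0.01152 m.
Since r₁ < r_cr and r₂ ≤ r_cr, the coating moves toward the maximum at r_cr — heat loss rises.
Bare: R = 1/(4πr₁²h) = 168.2 K/W; Q = 145.6/168.2 = 0.866 W.
Coated: R = R_cond + R_conv = 96.60 K/W; Q = 145.6/96.60 = 1.51 W.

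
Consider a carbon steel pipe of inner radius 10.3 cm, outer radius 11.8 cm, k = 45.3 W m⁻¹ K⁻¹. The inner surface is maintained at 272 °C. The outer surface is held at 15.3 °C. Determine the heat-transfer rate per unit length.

Q' = 2πk·ΔT/ln(r₂/r₁) = 2π × 45.3 × 256.7 / ln(0.118/0.103) = 5.37×10^5 W/m

Q' = 537 kW/m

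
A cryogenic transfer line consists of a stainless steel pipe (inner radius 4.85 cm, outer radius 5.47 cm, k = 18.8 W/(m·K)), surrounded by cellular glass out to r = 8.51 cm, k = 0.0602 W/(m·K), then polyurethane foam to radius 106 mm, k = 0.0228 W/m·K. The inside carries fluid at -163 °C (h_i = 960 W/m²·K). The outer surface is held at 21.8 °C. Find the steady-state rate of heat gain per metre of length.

Resistance network (inner→outer):
  R'_conv,in = 1/(2πr h) = 1/(2π·0.0485·960) = 0.003418 m·K/W
  R'_stainless steel = ln(0.0547/0.0485)/(2πk) = 0.1203/(2π·18.8) = 0.001018 m·K/W
  R'_cellular glass = ln(0.0851/0.0547)/(2πk) = 0.4420/(2π·0.0602) = 1.168 m·K/W
  R'_polyurethane foam = ln(0.106/0.0851)/(2πk) = 0.2196/(2π·0.0228) = 1.533 m·K/W
ΣR = 0.003418 + 0.001018 + 1.168 + 1.533 = 2.705 m·K/W
Q' = ΔT/ΣR = (-163 °C − 21.8 °C)/2.705 = -68.3 W/m
(Negative Q' ⇒ heat flows inward; heat gain = 68.3 W/m.)

Q' = 68.3 W/m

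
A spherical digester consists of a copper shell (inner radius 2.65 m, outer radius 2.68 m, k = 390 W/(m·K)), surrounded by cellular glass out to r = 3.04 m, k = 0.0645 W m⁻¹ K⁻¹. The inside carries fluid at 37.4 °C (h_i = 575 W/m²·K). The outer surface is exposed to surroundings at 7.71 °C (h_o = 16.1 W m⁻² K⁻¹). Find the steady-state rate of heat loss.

Q = 539 W

Series thermal resistances, inner to outer:
  R_conv,in = 1/(4πr²h) = 1/(4π·2.65²·575) = 1.971×10^-5 K/W
  R_copper = (1/2.65 − 1/2.68)/(4πk) = 0.004224/(4π·390) = 8.619×10^-7 K/W
  R_cellular glass = (1/2.68 − 1/3.04)/(4πk) = 0.04419/(4π·0.0645) = 0.05452 K/W
  R_conv,out = 1/(4πr²h) = 1/(4π·3.04²·16.1) = 5.348×10^-4 K/W
ΣR = 1.971×10^-5 + 8.619×10^-7 + 0.05452 + 5.348×10^-4 = 0.05508 K/W
Q = ΔT/ΣR = (37.4 °C − 7.71 °C)/0.05508 = 539 W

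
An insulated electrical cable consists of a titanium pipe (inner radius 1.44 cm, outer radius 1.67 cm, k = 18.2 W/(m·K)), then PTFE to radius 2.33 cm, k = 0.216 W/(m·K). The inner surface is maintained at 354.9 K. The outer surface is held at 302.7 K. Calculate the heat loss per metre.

Series thermal resistances, inner to outer:
  R'_titanium = ln(0.0167/0.0144)/(2πk) = 0.1482/(2π·18.2) = 0.001296 m·K/W
  R'_PTFE = ln(0.0233/0.0167)/(2πk) = 0.3330/(2π·0.216) = 0.2454 m·K/W
ΣR = 0.001296 + 0.2454 = 0.2467 m·K/W
Q' = ΔT/ΣR = (354.9 K − 302.7 K)/0.2467 = 212 W/m

Q' = 212 W/m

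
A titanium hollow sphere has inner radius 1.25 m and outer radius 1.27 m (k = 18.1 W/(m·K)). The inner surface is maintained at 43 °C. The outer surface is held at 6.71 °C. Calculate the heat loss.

Q = 655 kW

Q = 4πk·ΔT/(1/r₁ − 1/r₂) = 4π × 18.1 × 36.29 / (1/1.25 − 1/1.27) = 6.55×10^5 W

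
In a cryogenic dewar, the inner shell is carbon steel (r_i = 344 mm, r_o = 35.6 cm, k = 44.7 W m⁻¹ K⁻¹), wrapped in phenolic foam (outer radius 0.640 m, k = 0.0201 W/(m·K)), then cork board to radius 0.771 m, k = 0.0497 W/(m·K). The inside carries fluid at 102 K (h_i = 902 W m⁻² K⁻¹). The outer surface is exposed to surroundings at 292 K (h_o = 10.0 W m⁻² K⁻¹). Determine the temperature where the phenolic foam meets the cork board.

T = 276.5 K

Series thermal resistances, inner to outer:
  R_conv,in = 1/(4πr²h) = 1/(4π·0.344²·902) = 7.455×10^-4 K/W
  R_carbon steel = (1/0.344 − 1/0.356)/(4πk) = 0.09799/(4π·44.7) = 1.744×10^-4 K/W
  R_phenolic foam = (1/0.356 − 1/0.640)/(4πk) = 1.246/(4π·0.0201) = 4.935 K/W
  R_cork board = (1/0.640 − 1/0.771)/(4πk) = 0.2655/(4π·0.0497) = 0.4251 K/W
  R_conv,out = 1/(4πr²h) = 1/(4π·0.771²·10.0) = 0.01339 K/W
ΣR = 7.455×10^-4 + 1.744×10^-4 + 4.935 + 0.4251 + 0.01339 = 5.374 K/W
Q = ΔT/ΣR = (102 K − 292 K)/5.374 = -35.36 W
From the inner boundary to the phenolic foam/cork board interface, ΣR_partial = 4.936 K/W.
T_interface = T_in − Q·ΣR_partial = 102 K − (-35.36)(4.936) = 276.5 K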